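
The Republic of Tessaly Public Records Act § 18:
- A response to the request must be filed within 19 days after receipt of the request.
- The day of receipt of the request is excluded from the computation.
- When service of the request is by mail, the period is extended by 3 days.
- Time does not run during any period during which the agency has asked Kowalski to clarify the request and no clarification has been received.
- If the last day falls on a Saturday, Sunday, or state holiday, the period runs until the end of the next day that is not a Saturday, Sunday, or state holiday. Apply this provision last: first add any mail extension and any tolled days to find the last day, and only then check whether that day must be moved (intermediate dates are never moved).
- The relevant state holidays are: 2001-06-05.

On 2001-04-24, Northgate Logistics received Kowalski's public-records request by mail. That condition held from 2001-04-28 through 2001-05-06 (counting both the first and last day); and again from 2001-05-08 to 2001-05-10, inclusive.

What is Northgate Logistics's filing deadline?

19 days after 2001-04-24 is May 13, 2001.
Service was by mail, adding 3 days: May 13, 2001 + 3 days = May 16, 2001.
From April 28, 2001 through May 6, 2001 inclusive is 9 days; tolling adds 9 days: May 16, 2001 + 9 days = May 25, 2001.
From May 8, 2001 through May 10, 2001 inclusive is 3 days; tolling adds 3 days: May 25, 2001 + 3 days = May 28, 2001.
May 28, 2001 is a Monday and not a state holiday, so no extension applies.

May 28, 2001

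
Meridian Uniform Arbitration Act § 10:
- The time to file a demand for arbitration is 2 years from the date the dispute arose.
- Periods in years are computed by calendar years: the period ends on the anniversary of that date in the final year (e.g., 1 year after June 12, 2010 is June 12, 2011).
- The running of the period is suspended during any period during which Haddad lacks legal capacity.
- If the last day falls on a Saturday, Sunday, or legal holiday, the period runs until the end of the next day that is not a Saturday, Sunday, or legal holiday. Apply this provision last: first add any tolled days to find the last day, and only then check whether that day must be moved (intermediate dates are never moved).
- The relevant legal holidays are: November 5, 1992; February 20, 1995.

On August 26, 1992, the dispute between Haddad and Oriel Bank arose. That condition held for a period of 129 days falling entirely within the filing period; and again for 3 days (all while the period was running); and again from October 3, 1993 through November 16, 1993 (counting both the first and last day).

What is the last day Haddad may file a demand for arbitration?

2 years after August 26, 1992 is August 26, 1994.
Tolling adds 129 days: August 26, 1994 + 129 days = January 2, 1995.
Tolling adds 3 days: January 2, 1995 + 3 days = January 5, 1995.
From October 3, 1993 through November 16, 1993 inclusive is 45 days; tolling adds 45 days: January 5, 1995 + 45 days = February 19, 1995.
February 19, 1995 is Sunday; February 20, 1995 is a listed holiday. The next qualifying day is February 21, 1995.

February 21, 1995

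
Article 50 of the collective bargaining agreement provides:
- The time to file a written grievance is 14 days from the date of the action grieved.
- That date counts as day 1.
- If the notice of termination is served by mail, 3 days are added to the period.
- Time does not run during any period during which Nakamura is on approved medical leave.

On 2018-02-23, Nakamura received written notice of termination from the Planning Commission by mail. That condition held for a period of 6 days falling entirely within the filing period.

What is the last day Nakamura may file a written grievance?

Counting 2018-02-23 as day 1, day 14 is March 8, 2018.
Service was by mail, adding 3 days: March 8, 2018 + 3 days = March 11, 2018.
Tolling adds 6 days: March 11, 2018 + 6 days = March 17, 2018.

March 17, 2018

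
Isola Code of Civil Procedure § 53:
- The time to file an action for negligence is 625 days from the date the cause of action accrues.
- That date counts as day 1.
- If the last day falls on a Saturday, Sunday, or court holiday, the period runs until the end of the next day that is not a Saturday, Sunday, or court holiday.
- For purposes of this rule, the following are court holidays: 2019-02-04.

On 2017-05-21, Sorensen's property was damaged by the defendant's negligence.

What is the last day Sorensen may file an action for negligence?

Counting 2017-05-21 as day 1, day 625 is February 4, 2019.
February 4, 2019 is a listed holiday. The next qualifying day is February 5, 2019.

February 5, 2019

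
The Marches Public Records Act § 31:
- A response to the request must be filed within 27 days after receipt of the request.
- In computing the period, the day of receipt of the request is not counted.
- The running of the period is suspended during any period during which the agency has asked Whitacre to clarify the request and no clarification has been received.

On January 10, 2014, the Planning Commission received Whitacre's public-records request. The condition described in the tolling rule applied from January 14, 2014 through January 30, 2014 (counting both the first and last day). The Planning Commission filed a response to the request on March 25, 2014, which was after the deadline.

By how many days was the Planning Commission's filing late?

27 days after January 10, 2014 is February 6, 2014.
From January 14, 2014 through January 30, 2014 inclusive is 17 days; tolling adds 17 days: February 6, 2014 + 17 days = February 23, 2014.
The deadline is February 23, 2014; from February 23, 2014 to March 25, 2014 is 30 days.

30 days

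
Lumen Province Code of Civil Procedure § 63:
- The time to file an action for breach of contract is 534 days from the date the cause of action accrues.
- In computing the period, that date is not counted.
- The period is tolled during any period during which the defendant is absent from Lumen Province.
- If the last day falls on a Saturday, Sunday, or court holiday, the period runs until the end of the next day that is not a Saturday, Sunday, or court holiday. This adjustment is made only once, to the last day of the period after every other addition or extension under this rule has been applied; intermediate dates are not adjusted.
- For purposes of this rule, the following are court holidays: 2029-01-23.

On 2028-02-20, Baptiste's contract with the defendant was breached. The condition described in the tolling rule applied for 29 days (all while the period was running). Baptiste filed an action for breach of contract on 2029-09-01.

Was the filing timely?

534 days after 2028-02-20 is August 7, 2029.
Tolling adds 29 days: August 7, 2029 + 29 days = September 5, 2029.
September 5, 2029 is a Wednesday and not a court holiday, so no extension applies.
The deadline is September 5, 2029; the filing on September 1, 2029 is on or before that date.

Yes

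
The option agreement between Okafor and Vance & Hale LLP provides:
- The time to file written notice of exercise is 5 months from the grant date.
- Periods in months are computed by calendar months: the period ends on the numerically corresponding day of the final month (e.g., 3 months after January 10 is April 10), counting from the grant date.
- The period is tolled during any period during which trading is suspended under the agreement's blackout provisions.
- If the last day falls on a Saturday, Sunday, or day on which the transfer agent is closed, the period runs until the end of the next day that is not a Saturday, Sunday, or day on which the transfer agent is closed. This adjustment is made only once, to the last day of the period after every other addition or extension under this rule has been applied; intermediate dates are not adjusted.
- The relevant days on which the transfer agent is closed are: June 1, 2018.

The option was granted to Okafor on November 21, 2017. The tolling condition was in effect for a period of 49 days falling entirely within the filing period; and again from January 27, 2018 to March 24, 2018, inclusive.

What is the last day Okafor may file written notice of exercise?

5 months after November 21, 2017 is April 21, 2018.
Tolling adds 49 days: April 21, 2018 + 49 days = June 9, 2018.
From January 27, 2018 through March 24, 2018 inclusive is 57 days; tolling adds 57 days: June 9, 2018 + 57 days = August 5, 2018.
August 5, 2018 is Sunday. The next qualifying day is August 6, 2018.

August 6, 2018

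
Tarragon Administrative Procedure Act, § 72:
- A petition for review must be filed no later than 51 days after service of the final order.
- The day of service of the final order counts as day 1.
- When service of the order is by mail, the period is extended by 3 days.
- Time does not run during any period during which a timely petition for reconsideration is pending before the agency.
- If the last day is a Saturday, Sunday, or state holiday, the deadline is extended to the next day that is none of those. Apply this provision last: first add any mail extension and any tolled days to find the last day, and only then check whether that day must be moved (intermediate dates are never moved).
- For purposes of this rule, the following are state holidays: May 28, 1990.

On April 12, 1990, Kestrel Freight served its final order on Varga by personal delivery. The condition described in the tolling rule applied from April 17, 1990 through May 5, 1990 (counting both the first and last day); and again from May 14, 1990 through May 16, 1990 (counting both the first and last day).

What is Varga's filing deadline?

June 25, 1990

Counting April 12, 1990 as day 1, day 51 is June 1, 1990.
Service was not by mail, so no mail extension applies.
From April 17, 1990 through May 5, 1990 inclusive is 19 days; tolling adds 19 days: June 1, 1990 + 19 days = June 20, 1990.
From May 14, 1990 through May 16, 1990 inclusive is 3 days; tolling adds 3 days: June 20, 1990 + 3 days = June 23, 1990.
June 23, 1990 is Saturday; June 24, 1990 is Sunday. The next qualifying day is June 25, 1990.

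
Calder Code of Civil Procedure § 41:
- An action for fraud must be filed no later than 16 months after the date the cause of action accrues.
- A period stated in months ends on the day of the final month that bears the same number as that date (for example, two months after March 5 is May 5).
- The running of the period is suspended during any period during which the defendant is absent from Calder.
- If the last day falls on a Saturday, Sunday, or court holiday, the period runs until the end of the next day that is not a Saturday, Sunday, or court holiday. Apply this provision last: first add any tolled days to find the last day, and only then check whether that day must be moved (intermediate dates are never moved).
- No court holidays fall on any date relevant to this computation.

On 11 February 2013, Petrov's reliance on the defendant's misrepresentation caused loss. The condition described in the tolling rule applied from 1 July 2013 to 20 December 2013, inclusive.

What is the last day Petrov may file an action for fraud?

16 months after 11 February 2013 is June 11, 2014.
From July 1, 2013 through December 20, 2013 inclusive is 173 days; tolling adds 173 days: June 11, 2014 + 173 days = December 1, 2014.
December 1, 2014 is a Monday and not a court holiday, so no extension applies.

December 1, 2014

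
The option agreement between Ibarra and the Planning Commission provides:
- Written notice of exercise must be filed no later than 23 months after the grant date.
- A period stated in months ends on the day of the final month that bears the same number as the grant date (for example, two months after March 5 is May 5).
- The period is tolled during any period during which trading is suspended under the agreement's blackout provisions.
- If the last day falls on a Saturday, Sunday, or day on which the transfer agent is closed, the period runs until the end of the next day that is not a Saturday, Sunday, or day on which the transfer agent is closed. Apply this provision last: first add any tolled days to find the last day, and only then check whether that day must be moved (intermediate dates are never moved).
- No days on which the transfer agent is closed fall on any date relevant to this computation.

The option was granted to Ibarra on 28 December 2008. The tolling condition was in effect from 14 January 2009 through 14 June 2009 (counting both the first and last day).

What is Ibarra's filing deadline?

April 29, 2011

23 months after 28 December 2008 is November 28, 2010.
From January 14, 2009 through June 14, 2009 inclusive is 152 days; tolling adds 152 days: November 28, 2010 + 152 days = April 29, 2011.
April 29, 2011 is a Friday and not a day on which the transfer agent is closed, so no extension applies.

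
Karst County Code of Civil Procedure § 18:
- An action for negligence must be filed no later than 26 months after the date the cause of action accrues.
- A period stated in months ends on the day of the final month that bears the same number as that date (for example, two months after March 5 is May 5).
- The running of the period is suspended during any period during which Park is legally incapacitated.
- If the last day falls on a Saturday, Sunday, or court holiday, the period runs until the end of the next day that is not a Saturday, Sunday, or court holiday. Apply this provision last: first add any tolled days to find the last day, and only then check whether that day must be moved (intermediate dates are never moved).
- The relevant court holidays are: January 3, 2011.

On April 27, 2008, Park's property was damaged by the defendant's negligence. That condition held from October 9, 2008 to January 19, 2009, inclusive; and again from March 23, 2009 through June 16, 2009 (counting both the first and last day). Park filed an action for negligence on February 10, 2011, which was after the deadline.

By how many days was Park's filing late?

37 days

26 months after April 27, 2008 is June 27, 2010.
From October 9, 2008 through January 19, 2009 inclusive is 103 days; tolling adds 103 days: June 27, 2010 + 103 days = October 8, 2010.
From March 23, 2009 through June 16, 2009 inclusive is 86 days; tolling adds 86 days: October 8, 2010 + 86 days = January 2, 2011.
January 2, 2011 is Sunday; January 3, 2011 is a listed holiday. The next qualifying day is January 4, 2011.
The deadline is January 4, 2011; from January 4, 2011 to February 10, 2011 is 37 days.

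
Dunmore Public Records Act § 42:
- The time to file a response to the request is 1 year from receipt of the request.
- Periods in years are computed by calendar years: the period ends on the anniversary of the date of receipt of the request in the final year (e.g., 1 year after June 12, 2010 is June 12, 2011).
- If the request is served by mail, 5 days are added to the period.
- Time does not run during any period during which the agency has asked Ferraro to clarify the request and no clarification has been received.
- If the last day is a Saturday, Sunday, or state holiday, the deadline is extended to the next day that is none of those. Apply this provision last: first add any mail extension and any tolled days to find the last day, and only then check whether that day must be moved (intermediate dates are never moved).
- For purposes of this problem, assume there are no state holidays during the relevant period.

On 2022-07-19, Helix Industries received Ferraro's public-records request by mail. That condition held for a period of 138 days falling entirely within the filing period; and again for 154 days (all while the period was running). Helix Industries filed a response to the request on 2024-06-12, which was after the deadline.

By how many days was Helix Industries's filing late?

30 days

1 year after 2022-07-19 is July 19, 2023.
Service was by mail, adding 5 days: July 19, 2023 + 5 days = July 24, 2023.
Tolling adds 138 days: July 24, 2023 + 138 days = December 9, 2023.
Tolling adds 154 days: December 9, 2023 + 154 days = May 11, 2024.
May 11, 2024 is Saturday; May 12, 2024 is Sunday. The next qualifying day is May 13, 2024.
The deadline is May 13, 2024; from May 13, 2024 to June 12, 2024 is 30 days.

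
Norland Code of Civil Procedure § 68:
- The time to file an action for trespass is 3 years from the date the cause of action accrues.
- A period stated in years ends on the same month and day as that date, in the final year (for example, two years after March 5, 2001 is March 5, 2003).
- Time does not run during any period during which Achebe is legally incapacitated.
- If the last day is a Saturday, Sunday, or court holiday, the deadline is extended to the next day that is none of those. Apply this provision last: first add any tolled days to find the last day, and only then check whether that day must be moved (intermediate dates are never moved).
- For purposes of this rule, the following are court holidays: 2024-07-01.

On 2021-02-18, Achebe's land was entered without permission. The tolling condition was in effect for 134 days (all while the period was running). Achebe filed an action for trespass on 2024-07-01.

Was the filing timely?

3 years after 2021-02-18 is February 18, 2024.
Tolling adds 134 days: February 18, 2024 + 134 days = July 1, 2024.
July 1, 2024 is a listed holiday. The next qualifying day is July 2, 2024.
The deadline is July 2, 2024; the filing on July 1, 2024 is on or before that date.

Yes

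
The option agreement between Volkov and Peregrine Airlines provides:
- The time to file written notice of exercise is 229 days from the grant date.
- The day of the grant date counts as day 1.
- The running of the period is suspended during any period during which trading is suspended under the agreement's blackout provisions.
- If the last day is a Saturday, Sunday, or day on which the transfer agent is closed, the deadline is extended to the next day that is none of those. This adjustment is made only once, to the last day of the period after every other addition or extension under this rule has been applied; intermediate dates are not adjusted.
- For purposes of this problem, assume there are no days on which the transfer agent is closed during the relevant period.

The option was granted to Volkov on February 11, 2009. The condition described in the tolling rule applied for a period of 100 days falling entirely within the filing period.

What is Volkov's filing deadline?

Counting February 11, 2009 as day 1, day 229 is September 27, 2009.
Tolling adds 100 days: September 27, 2009 + 100 days = January 5, 2010.
January 5, 2010 is a Tuesday and not a day on which the transfer agent is closed, so no extension applies.

January 5, 2010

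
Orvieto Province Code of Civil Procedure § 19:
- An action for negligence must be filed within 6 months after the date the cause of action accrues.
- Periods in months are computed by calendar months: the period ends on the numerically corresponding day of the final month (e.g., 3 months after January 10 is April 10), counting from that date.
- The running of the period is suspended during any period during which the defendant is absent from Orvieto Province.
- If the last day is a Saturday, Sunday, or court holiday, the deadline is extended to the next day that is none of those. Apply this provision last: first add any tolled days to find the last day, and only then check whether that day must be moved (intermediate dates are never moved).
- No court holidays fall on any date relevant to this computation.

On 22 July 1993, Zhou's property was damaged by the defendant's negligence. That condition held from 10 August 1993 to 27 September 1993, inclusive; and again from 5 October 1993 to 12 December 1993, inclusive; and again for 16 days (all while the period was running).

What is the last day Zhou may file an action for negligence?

6 months after 22 July 1993 is January 22, 1994.
From August 10, 1993 through September 27, 1993 inclusive is 49 days; tolling adds 49 days: January 22, 1994 + 49 days = March 12, 1994.
From October 5, 1993 through December 12, 1993 inclusive is 69 days; tolling adds 69 days: March 12, 1994 + 69 days = May 20, 1994.
Tolling adds 16 days: May 20, 1994 + 16 days = June 5, 1994.
June 5, 1994 is Sunday. The next qualifying day is June 6, 1994.

June 6, 1994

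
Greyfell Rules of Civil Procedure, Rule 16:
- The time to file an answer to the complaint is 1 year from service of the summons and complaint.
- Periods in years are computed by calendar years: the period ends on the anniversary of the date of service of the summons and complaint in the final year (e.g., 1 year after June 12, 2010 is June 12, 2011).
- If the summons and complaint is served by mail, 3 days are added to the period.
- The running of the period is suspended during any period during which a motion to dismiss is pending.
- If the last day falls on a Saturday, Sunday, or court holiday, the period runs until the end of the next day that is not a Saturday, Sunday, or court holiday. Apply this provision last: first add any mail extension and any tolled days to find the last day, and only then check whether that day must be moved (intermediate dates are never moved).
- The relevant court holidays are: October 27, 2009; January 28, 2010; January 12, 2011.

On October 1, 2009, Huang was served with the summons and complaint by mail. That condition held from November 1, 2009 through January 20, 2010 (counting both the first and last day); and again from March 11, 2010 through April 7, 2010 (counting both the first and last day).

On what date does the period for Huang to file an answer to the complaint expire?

January 21, 2011

1 year after October 1, 2009 is October 1, 2010.
Service was by mail, adding 3 days: October 1, 2010 + 3 days = October 4, 2010.
From November 1, 2009 through January 20, 2010 inclusive is 81 days; tolling adds 81 days: October 4, 2010 + 81 days = December 24, 2010.
From March 11, 2010 through April 7, 2010 inclusive is 28 days; tolling adds 28 days: December 24, 2010 + 28 days = January 21, 2011.
January 21, 2011 is a Friday and not a court holiday, so no extension applies.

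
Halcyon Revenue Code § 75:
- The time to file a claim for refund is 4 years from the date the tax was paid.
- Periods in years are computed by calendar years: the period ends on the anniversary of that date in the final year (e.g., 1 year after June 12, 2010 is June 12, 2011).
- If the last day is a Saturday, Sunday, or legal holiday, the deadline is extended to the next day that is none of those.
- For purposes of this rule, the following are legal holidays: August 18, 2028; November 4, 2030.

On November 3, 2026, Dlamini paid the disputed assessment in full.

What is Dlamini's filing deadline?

4 years after November 3, 2026 is November 3, 2030.
November 3, 2030 is Sunday; November 4, 2030 is a listed holiday. The next qualifying day is November 5, 2030.

November 5, 2030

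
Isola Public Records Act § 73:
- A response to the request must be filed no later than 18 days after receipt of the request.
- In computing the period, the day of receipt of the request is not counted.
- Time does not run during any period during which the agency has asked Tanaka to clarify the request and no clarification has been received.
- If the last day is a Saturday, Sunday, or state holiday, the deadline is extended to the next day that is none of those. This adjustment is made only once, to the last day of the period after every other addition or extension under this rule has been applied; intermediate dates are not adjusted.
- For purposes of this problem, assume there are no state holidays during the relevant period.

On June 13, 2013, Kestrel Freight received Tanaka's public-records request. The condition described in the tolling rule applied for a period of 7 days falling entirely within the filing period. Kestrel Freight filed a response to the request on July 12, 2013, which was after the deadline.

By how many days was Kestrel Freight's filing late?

18 days after June 13, 2013 is July 1, 2013.
Tolling adds 7 days: July 1, 2013 + 7 days = July 8, 2013.
July 8, 2013 is a Monday and not a state holiday, so no extension applies.
The deadline is July 8, 2013; from July 8, 2013 to July 12, 2013 is 4 days.

4 days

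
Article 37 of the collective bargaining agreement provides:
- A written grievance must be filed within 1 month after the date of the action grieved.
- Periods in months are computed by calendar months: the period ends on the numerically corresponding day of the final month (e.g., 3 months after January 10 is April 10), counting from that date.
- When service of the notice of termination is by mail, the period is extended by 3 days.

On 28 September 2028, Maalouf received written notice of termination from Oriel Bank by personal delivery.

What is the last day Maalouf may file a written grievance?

October 28, 2028

1 month after 28 September 2028 is October 28, 2028.
Service was not by mail, so no mail extension applies.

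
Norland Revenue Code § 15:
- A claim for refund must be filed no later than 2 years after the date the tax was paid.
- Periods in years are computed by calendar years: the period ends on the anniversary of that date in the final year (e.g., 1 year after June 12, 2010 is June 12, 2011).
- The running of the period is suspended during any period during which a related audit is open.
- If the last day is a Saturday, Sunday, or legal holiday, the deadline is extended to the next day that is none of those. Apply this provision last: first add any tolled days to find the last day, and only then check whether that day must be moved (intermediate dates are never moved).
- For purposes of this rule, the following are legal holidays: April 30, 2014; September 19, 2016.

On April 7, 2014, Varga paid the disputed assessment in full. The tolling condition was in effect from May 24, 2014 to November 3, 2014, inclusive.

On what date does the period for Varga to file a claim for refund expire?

September 20, 2016

2 years after April 7, 2014 is April 7, 2016.
From May 24, 2014 through November 3, 2014 inclusive is 164 days; tolling adds 164 days: April 7, 2016 + 164 days = September 18, 2016.
September 18, 2016 is Sunday; September 19, 2016 is a listed holiday. The next qualifying day is September 20, 2016.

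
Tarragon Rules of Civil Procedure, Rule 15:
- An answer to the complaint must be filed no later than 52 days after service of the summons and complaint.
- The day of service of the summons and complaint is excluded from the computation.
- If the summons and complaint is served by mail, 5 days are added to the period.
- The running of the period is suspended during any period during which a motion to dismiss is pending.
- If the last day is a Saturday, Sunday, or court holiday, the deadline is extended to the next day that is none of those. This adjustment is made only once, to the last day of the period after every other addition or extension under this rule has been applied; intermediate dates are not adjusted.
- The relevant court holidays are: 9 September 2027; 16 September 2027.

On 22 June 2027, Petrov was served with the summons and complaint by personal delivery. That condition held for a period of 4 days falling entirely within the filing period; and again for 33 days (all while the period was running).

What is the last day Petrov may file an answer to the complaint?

52 days after 22 June 2027 is August 13, 2027.
Service was not by mail, so no mail extension applies.
Tolling adds 4 days: August 13, 2027 + 4 days = August 17, 2027.
Tolling adds 33 days: August 17, 2027 + 33 days = September 19, 2027.
September 19, 2027 is Sunday. The next qualifying day is September 20, 2027.

September 20, 2027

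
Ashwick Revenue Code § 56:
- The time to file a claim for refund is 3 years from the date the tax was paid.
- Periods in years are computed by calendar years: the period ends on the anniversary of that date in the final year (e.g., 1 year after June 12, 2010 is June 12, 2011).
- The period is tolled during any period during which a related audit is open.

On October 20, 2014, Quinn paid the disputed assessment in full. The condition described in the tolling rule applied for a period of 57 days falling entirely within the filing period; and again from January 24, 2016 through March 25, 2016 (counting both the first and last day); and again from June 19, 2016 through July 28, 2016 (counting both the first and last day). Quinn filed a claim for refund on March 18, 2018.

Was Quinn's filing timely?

Yes

3 years after October 20, 2014 is October 20, 2017.
Tolling adds 57 days: October 20, 2017 + 57 days = December 16, 2017.
From January 24, 2016 through March 25, 2016 inclusive is 62 days; tolling adds 62 days: December 16, 2017 + 62 days = February 16, 2018.
From June 19, 2016 through July 28, 2016 inclusive is 40 days; tolling adds 40 days: February 16, 2018 + 40 days = March 28, 2018.
The deadline is March 28, 2018; the filing on March 18, 2018 is on or before that date.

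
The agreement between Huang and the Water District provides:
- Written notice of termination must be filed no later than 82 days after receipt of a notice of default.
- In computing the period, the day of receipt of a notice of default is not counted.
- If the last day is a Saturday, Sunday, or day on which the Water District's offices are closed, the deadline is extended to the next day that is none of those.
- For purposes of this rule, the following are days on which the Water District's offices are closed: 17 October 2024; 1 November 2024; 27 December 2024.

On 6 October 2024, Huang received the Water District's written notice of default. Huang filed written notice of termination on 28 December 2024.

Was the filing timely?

82 days after 6 October 2024 is December 27, 2024.
December 27, 2024 is a listed holiday; December 28, 2024 is Saturday; December 29, 2024 is Sunday. The next qualifying day is December 30, 2024.
The deadline is December 30, 2024; the filing on December 28, 2024 is on or before that date.

Yes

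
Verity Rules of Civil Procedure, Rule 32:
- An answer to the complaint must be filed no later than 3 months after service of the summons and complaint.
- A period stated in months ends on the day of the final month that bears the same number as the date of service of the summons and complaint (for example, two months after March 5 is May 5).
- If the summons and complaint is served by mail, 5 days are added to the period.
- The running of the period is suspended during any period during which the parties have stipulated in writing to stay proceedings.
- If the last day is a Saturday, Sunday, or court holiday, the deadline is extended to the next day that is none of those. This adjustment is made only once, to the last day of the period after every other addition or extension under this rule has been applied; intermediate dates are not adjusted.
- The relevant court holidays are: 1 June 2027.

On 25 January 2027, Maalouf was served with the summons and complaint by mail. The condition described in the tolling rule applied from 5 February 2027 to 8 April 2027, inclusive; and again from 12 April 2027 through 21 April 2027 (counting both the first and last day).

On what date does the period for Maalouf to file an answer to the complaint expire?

July 12, 2027

3 months after 25 January 2027 is April 25, 2027.
Service was by mail, adding 5 days: April 25, 2027 + 5 days = April 30, 2027.
From February 5, 2027 through April 8, 2027 inclusive is 63 days; tolling adds 63 days: April 30, 2027 + 63 days = July 2, 2027.
From April 12, 2027 through April 21, 2027 inclusive is 10 days; tolling adds 10 days: July 2, 2027 + 10 days = July 12, 2027.
July 12, 2027 is a Monday and not a court holiday, so no extension applies.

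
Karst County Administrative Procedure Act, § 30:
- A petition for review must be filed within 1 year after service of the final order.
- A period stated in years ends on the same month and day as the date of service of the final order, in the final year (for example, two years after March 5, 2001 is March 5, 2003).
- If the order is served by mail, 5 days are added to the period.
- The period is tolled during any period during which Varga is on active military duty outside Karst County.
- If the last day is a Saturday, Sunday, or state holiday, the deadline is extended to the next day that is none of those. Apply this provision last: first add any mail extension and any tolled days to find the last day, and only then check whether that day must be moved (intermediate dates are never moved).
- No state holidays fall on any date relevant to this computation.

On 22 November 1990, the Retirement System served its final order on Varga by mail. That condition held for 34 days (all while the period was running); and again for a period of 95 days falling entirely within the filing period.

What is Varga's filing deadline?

April 6, 1992

1 year after 22 November 1990 is November 22, 1991.
Service was by mail, adding 5 days: November 22, 1991 + 5 days = November 27, 1991.
Tolling adds 34 days: November 27, 1991 + 34 days = December 31, 1991.
Tolling adds 95 days: December 31, 1991 + 95 days = April 4, 1992.
April 4, 1992 is Saturday; April 5, 1992 is Sunday. The next qualifying day is April 6, 1992.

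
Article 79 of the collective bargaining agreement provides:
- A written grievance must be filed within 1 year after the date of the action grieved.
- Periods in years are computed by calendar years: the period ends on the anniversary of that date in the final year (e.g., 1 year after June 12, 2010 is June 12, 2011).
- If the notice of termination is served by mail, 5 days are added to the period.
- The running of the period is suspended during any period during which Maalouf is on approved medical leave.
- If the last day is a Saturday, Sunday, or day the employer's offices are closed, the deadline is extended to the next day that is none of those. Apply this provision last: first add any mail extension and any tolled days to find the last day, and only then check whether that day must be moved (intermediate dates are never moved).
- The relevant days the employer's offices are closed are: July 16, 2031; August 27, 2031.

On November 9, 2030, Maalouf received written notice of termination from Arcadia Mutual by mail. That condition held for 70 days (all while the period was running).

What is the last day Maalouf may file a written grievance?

1 year after November 9, 2030 is November 9, 2031.
Service was by mail, adding 5 days: November 9, 2031 + 5 days = November 14, 2031.
Tolling adds 70 days: November 14, 2031 + 70 days = January 23, 2032.
January 23, 2032 is a Friday and not a day the employer's offices are closed, so no extension applies.

January 23, 2032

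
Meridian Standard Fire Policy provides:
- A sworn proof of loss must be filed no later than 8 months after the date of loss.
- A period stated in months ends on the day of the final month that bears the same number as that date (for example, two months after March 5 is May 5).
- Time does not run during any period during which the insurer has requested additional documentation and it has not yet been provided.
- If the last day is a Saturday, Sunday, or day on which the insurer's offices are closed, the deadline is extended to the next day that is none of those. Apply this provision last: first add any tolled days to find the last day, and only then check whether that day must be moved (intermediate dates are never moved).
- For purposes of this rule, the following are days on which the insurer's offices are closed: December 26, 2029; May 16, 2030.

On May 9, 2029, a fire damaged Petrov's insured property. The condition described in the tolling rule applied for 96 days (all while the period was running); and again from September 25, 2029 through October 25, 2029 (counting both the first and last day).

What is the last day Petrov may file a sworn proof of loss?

8 months after May 9, 2029 is January 9, 2030.
Tolling adds 96 days: January 9, 2030 + 96 days = April 15, 2030.
From September 25, 2029 through October 25, 2029 inclusive is 31 days; tolling adds 31 days: April 15, 2030 + 31 days = May 16, 2030.
May 16, 2030 is a listed holiday. The next qualifying day is May 17, 2030.

May 17, 2030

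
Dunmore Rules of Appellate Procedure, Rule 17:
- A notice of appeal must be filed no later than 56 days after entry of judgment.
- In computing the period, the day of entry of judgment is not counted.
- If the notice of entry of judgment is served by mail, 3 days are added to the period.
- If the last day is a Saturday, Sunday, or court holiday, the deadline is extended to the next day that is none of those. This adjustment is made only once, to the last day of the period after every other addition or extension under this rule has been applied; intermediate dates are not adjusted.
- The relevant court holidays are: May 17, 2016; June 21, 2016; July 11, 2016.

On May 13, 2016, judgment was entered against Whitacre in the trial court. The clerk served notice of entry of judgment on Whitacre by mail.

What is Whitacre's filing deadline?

July 12, 2016

56 days after May 13, 2016 is July 8, 2016.
Service was by mail, adding 3 days: July 8, 2016 + 3 days = July 11, 2016.
July 11, 2016 is a listed holiday. The next qualifying day is July 12, 2016.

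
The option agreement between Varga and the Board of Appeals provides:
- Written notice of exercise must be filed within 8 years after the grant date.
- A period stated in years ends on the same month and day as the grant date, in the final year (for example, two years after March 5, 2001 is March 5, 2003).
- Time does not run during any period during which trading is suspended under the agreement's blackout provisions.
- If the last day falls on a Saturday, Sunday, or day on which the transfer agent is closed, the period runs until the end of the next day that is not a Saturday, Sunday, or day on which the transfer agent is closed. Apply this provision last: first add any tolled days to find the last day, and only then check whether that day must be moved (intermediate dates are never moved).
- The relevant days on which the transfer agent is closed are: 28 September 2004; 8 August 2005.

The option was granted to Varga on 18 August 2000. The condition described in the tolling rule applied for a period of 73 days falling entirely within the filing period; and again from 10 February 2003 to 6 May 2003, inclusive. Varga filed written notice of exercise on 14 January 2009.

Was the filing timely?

8 years after 18 August 2000 is August 18, 2008.
Tolling adds 73 days: August 18, 2008 + 73 days = October 30, 2008.
From February 10, 2003 through May 6, 2003 inclusive is 86 days; tolling adds 86 days: October 30, 2008 + 86 days = January 24, 2009.
January 24, 2009 is Saturday; January 25, 2009 is Sunday. The next qualifying day is January 26, 2009.
The deadline is January 26, 2009; the filing on January 14, 2009 is on or before that date.

Yes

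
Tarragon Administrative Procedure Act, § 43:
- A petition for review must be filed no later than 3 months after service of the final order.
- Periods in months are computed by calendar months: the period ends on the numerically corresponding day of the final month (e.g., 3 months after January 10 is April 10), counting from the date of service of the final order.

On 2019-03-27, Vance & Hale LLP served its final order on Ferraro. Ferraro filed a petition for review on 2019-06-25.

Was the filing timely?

Yes

3 months after 2019-03-27 is June 27, 2019.
The deadline is June 27, 2019; the filing on June 25, 2019 is on or before that date.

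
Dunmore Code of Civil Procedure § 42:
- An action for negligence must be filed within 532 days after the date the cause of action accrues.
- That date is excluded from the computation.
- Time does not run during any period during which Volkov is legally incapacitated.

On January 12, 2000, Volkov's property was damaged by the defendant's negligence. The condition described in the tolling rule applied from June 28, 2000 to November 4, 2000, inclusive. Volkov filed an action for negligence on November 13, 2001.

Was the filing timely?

532 days after January 12, 2000 is June 27, 2001.
From June 28, 2000 through November 4, 2000 inclusive is 130 days; tolling adds 130 days: June 27, 2001 + 130 days = November 4, 2001.
The deadline is November 4, 2001; the filing on November 13, 2001 is after that date.

No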